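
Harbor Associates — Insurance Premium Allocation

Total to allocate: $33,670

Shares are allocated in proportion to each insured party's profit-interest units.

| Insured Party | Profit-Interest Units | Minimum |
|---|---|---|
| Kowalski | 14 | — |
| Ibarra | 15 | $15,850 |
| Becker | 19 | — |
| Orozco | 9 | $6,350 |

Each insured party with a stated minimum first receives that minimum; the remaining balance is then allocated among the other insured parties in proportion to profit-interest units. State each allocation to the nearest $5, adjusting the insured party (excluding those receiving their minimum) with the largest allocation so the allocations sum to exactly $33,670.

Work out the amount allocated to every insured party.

Kowalski: $4,865 · Ibarra: $15,850 · Becker: $6,605 · Orozco: $6,350

Minimums first: Ibarra $15,850; Orozco $6,350. Remaining pool $11,470.
Remaining pool split over remaining profit-interest units 33: Kowalski 4,866.06 → $4,865; Becker 6,603.94 → $6,605.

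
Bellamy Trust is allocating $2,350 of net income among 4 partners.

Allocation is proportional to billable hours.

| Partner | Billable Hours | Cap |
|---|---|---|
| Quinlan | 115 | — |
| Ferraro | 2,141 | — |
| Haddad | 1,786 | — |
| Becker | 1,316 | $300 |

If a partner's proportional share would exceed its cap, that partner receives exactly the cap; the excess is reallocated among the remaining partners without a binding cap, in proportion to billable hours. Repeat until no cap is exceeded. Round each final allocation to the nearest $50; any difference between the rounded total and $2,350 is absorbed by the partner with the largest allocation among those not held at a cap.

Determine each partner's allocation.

Sum of billable hours: 5,358.
Unconstrained shares: Quinlan 50.44; Ferraro 939.04; Haddad 783.33; Becker 577.19.
Cap binds for Becker ($300); balance $2,050 reallocated over remaining billable hours 4,042.
Redistributed shares: Quinlan 58.33 → $50; Ferraro 1,085.86 → $1,100; Haddad 905.81 → $900.

Quinlan: $50; Ferraro: $1,100; Haddad: $900; Becker: $300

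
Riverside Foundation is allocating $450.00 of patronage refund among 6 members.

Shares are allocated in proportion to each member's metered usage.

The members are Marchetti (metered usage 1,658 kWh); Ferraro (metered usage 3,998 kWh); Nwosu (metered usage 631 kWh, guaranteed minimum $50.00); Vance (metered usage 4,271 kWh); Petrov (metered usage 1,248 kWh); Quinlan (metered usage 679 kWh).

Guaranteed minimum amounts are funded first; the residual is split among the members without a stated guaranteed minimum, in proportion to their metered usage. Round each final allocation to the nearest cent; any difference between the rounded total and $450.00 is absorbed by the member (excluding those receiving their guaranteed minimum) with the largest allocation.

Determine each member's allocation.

Marchetti: $55.95; Ferraro: $134.91; Nwosu: $50.00; Vance: $144.12; Petrov: $42.11; Quinlan: $22.91

Guaranteed amounts: Nwosu $50.00. Residual $400.00.
Residual split over remaining metered usage 11,854: Marchetti 55.9474 → $55.95; Ferraro 134.9080 → $134.91; Vance 144.1201 → $144.12; Petrov 42.1124 → $42.11; Quinlan 22.9121 → $22.91.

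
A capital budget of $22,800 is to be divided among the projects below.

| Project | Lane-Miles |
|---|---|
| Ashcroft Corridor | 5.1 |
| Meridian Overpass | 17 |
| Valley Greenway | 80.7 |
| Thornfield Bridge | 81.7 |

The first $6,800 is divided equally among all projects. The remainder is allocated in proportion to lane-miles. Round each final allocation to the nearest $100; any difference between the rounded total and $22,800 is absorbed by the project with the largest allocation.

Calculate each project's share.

Ashcroft Corridor: $2,100; Meridian Overpass: $3,200; Valley Greenway: $8,700; Thornfield Bridge: $8,800

$6,800 shared equally gives $1,700 per project.
Remainder $16,000 by lane-miles (total 184.5): Ashcroft Corridor 442.28 → $400; Meridian Overpass 1,474.25 → $1,500; Valley Greenway 6,998.37 → $7,000; Thornfield Bridge 7,085.09 → $7,100.
Totals: Ashcroft Corridor $1,700 + $400 = $2,100; Meridian Overpass $1,700 + $1,500 = $3,200; Valley Greenway $1,700 + $7,000 = $8,700; Thornfield Bridge $1,700 + $7,100 = $8,800.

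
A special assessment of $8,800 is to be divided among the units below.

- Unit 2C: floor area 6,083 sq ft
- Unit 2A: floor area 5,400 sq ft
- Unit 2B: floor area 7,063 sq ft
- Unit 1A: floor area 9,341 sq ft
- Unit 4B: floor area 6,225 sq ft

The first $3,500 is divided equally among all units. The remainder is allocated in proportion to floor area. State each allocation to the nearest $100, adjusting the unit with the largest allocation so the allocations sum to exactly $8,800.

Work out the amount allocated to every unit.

Unit 2C: $1,600; Unit 2A: $1,500; Unit 2B: $1,800; Unit 1A: $2,200; Unit 4B: $1,700

Equal tier: $3,500 ÷ 5 = $700 apiece.
Remainder $5,300 by floor area (total 34,112): Unit 2C 945.12 → $900; Unit 2A 839.00 → $800; Unit 2B 1,097.38 → $1,100; Unit 1A 1,451.32 → $1,500; Unit 4B 967.18 → $1,000.
Totals: Unit 2C $700 + $900 = $1,600; Unit 2A $700 + $800 = $1,500; Unit 2B $700 + $1,100 = $1,800; Unit 1A $700 + $1,500 = $2,200; Unit 4B $700 + $1,000 = $1,700.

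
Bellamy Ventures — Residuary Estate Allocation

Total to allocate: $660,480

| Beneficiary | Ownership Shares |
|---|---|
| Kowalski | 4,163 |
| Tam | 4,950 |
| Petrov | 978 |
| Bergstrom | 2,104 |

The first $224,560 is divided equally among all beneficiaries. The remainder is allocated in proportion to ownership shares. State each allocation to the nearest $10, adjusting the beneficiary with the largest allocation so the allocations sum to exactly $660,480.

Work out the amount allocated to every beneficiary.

Kowalski: $204,950 · Tam: $233,080 · Petrov: $91,100 · Bergstrom: $131,350

Equal tier: $224,560 ÷ 4 = $56,140 apiece.
Remainder $435,920 by ownership shares (total 12,195): Kowalski 148,809.75 → $148,810; Tam 176,941.70 → $176,940; Petrov 34,959.39 → $34,960; Bergstrom 75,209.16 → $75,210.
Totals: Kowalski $56,140 + $148,810 = $204,950; Tam $56,140 + $176,940 = $233,080; Petrov $56,140 + $34,960 = $91,100; Bergstrom $56,140 + $75,210 = $131,350.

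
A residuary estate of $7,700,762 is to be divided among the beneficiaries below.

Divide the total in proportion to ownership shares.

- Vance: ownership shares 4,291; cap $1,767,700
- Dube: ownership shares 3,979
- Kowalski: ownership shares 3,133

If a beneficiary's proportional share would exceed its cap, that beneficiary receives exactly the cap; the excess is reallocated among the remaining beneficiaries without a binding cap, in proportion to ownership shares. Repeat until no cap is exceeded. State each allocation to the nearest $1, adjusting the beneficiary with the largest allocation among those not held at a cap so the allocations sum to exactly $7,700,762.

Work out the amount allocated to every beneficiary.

Vance: $1,767,700; Dube: $3,319,411; Kowalski: $2,613,651

Ownership shares total: 11,403.
Pro-rata shares before constraints: Vance 2,897,831.25; Dube 2,687,129.00; Kowalski 2,115,801.75.
Capped: Vance ($1,767,700); residual $5,933,062 reallocated over remaining ownership shares 7,112.
Remaining shares: Dube 3,319,411.37 → $3,319,411; Kowalski 2,613,650.63 → $2,613,651.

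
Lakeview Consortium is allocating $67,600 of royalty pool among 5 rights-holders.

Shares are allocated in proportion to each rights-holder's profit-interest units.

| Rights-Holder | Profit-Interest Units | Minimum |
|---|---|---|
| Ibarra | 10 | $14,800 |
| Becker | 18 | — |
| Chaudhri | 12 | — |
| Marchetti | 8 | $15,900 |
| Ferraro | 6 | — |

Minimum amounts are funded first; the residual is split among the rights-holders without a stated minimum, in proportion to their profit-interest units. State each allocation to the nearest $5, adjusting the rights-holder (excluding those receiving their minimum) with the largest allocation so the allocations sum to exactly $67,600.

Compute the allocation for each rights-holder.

Minimums first: Ibarra $14,800; Marchetti $15,900. Remaining pool $36,900.
Remaining pool split over remaining profit-interest units 36: Becker 18,450.00 → $18,450; Chaudhri 12,300.00 → $12,300; Ferraro 6,150.00 → $6,150.

Ibarra: $14,800 | Becker: $18,450 | Chaudhri: $12,300 | Marchetti: $15,900 | Ferraro: $6,150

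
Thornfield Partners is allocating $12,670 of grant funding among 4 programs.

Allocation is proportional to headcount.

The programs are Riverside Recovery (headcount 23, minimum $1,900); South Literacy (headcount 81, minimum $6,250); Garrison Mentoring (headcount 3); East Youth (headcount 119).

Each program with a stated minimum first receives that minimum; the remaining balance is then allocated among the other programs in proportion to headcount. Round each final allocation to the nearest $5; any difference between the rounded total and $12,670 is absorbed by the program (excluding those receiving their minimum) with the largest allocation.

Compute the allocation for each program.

Riverside Recovery: $1,900; South Literacy: $6,250; Garrison Mentoring: $110; East Youth: $4,410

Guaranteed amounts: Riverside Recovery $1,900; South Literacy $6,250. Balance $4,520.
Balance split over remaining headcount 122: Garrison Mentoring 111.15 → $110; East Youth 4,408.85 → $4,410.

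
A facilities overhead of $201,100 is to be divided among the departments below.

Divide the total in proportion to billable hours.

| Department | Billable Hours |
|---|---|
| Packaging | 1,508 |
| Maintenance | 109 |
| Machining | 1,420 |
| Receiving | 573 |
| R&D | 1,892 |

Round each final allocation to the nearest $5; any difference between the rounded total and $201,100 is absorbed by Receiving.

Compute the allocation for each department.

Packaging: $55,120 · Maintenance: $3,985 · Machining: $51,900 · Receiving: $20,940 · R&D: $69,155

Combined billable hours = 5,502.
Pro-rata amounts: Packaging 1,508/5,502 × $201,100 = 55,117.92; Maintenance 109/5,502 × $201,100 = 3,983.99; Machining 1,420/5,502 × $201,100 = 51,901.49; Receiving 573/5,502 × $201,100 = 20,943.35; R&D 1,892/5,502 × $201,100 = 69,153.25.
Rounded to nearest $5: Packaging $55,120; Maintenance $3,985; Machining $51,900; Receiving $20,945; R&D $69,155. Sum = $201,105.
Difference $201,100 − $201,105 = −$5 applied to Receiving: Receiving becomes $20,940.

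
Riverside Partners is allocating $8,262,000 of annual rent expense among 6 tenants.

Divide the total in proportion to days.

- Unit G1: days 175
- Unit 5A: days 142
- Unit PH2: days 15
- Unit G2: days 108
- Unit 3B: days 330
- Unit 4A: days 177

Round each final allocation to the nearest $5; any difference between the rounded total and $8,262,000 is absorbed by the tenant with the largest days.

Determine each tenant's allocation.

Unit G1: $1,526,770; Unit 5A: $1,238,865; Unit PH2: $130,865; Unit G2: $942,235; Unit 3B: $2,879,045; Unit 4A: $1,544,220

Total days = 947.
Pro-rata amounts: Unit G1 175/947 × $8,262,000 = 1,526,768.74; Unit 5A 142/947 × $8,262,000 = 1,238,863.78; Unit PH2 15/947 × $8,262,000 = 130,865.89; Unit G2 108/947 × $8,262,000 = 942,234.42; Unit 3B 330/947 × $8,262,000 = 2,879,049.63; Unit 4A 177/947 × $8,262,000 = 1,544,217.53.
After rounding ($5): Unit G1 $1,526,770; Unit 5A $1,238,865; Unit PH2 $130,865; Unit G2 $942,235; Unit 3B $2,879,050; Unit 4A $1,544,220. Sum = $8,262,005.
Difference $8,262,000 − $8,262,005 = −$5 applied to largest days (Unit 3B): Unit 3B becomes $2,879,045.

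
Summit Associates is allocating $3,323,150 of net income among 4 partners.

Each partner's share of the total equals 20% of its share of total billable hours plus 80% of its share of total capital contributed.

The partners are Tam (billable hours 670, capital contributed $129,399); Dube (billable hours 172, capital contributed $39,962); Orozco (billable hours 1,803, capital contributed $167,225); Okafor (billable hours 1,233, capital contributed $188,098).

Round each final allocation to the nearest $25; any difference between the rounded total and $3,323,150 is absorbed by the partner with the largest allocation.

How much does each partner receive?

Tam: $770,475 · Dube: $231,950 · Orozco: $1,156,325 · Okafor: $1,164,400

Billable hours total 3,878; capital contributed total 524,684.
Blended shares (20% billable hours + 80% capital contributed): Tam 0.2319; Dube 0.0698; Orozco 0.3480; Okafor 0.3504.
Pro-rata amounts: Tam 770,479.23; Dube 231,961.53; Orozco 1,156,318.60; Okafor 1,164,390.65.
Rounded to nearest $25: Tam $770,475; Dube $231,950; Orozco $1,156,325; Okafor $1,164,400. Sum = $3,323,150.
No rounding difference to absorb.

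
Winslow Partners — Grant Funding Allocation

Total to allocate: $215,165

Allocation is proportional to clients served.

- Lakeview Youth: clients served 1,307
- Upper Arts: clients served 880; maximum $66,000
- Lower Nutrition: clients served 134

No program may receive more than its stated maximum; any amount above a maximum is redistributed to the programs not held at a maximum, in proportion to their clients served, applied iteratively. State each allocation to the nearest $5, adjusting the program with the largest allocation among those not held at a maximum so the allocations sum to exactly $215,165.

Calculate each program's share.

Sum of clients served: 2,321.
Proportional shares (ignoring caps): Lakeview Youth 121,163.57; Upper Arts 81,579.15; Lower Nutrition 12,422.28.
Cap binds for Upper Arts ($66,000); balance $149,165 reallocated over remaining clients served 1,441.
Redistributed shares: Lakeview Youth 135,294.00 → $135,295; Lower Nutrition 13,871.00 → $13,870.

Lakeview Youth: $135,295 | Upper Arts: $66,000 | Lower Nutrition: $13,870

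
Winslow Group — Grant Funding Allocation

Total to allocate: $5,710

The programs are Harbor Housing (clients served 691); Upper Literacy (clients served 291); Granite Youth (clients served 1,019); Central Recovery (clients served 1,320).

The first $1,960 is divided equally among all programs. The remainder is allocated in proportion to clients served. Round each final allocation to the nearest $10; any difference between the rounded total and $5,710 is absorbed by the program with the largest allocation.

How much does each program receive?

Harbor Housing: $1,270; Upper Literacy: $820; Granite Youth: $1,640; Central Recovery: $1,980

$1,960 shared equally gives $490 per program.
Remainder $3,750 by clients served (total 3,321): Harbor Housing 780.26 → $780; Upper Literacy 328.59 → $330; Granite Youth 1,150.63 → $1,150; Central Recovery 1,490.51 → $1,490.
Totals: Harbor Housing $490 + $780 = $1,270; Upper Literacy $490 + $330 = $820; Granite Youth $490 + $1,150 = $1,640; Central Recovery $490 + $1,490 = $1,980.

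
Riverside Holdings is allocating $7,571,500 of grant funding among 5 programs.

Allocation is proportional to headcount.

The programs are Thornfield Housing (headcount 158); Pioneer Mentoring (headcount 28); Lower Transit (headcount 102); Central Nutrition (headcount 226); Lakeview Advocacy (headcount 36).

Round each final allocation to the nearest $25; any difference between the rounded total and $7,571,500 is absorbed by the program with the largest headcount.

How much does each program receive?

Combined headcount = 158 + 28 + 102 + 226 + 36 = 550.
Proportional shares: Thornfield Housing 2,175,085.45; Pioneer Mentoring 385,458.18; Lower Transit 1,404,169.09; Central Nutrition 3,111,198.18; Lakeview Advocacy 495,589.09.
After rounding ($25): Thornfield Housing $2,175,075; Pioneer Mentoring $385,450; Lower Transit $1,404,175; Central Nutrition $3,111,200; Lakeview Advocacy $495,600. Sum = $7,571,500.
Sum already equals the total — no adjustment.

Thornfield Housing: $2,175,075; Pioneer Mentoring: $385,450; Lower Transit: $1,404,175; Central Nutrition: $3,111,200; Lakeview Advocacy: $495,600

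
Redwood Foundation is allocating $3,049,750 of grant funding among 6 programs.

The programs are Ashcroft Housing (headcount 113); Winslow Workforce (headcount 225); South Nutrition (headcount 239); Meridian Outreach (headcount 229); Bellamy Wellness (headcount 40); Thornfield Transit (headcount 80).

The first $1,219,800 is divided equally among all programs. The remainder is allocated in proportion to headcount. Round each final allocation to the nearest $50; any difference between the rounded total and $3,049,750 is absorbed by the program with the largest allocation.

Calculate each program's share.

Ashcroft Housing: $426,600 | Winslow Workforce: $647,950 | South Nutrition: $675,600 | Meridian Outreach: $655,850 | Bellamy Wellness: $282,350 | Thornfield Transit: $361,400

First tranche $1,219,800 split equally: $203,300 each.
Remainder $1,829,950 by headcount (total 926): Ashcroft Housing 223,309.23 → $223,300; Winslow Workforce 444,642.28 → $444,650; South Nutrition 472,308.91 → $472,300; Meridian Outreach 452,547.03 → $452,550; Bellamy Wellness 79,047.52 → $79,050; Thornfield Transit 158,095.03 → $158,100.
Totals: Ashcroft Housing $203,300 + $223,300 = $426,600; Winslow Workforce $203,300 + $444,650 = $647,950; South Nutrition $203,300 + $472,300 = $675,600; Meridian Outreach $203,300 + $452,550 = $655,850; Bellamy Wellness $203,300 + $79,050 = $282,350; Thornfield Transit $203,300 + $158,100 = $361,400.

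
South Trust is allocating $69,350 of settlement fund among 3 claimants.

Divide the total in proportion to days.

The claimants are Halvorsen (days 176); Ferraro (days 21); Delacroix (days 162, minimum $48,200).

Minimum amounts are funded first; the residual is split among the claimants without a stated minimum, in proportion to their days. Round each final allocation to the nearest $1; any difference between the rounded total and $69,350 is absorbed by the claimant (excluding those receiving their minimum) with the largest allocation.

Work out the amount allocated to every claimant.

Minimums first: Delacroix $48,200. Balance $21,150.
Balance split over remaining days 197: Halvorsen 18,895.43 → $18,895; Ferraro 2,254.57 → $2,255.

Halvorsen: $18,895 | Ferraro: $2,255 | Delacroix: $48,200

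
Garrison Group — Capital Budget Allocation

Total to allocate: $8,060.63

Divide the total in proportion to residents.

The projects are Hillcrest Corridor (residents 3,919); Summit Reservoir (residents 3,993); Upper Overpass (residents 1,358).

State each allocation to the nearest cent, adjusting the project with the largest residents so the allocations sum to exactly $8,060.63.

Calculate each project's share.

Residents total: 3,919 + 3,993 + 1,358 = 9,270.
Unrounded shares: Hillcrest Corridor 3,407.7248; Summit Reservoir 3,472.0707; Upper Overpass 1,180.8345.
At nearest cent: Hillcrest Corridor $3,407.72; Summit Reservoir $3,472.07; Upper Overpass $1,180.83. Sum = $8,060.62.
Difference $8,060.63 − $8,060.62 = +$0.01 applied to largest residents (Summit Reservoir): Summit Reservoir becomes $3,472.08.

Hillcrest Corridor: $3,407.72 | Summit Reservoir: $3,472.08 | Upper Overpass: $1,180.83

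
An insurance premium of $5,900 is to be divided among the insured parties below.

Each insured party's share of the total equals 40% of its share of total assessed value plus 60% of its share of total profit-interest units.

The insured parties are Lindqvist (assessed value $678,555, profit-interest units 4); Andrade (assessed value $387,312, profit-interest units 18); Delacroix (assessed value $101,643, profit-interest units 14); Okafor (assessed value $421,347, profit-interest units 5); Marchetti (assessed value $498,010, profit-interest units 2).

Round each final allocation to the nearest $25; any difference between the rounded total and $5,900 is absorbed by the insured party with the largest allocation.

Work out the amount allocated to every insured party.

Lindqvist: $1,100; Andrade: $1,900; Delacroix: $1,275; Okafor: $900; Marchetti: $725

Assessed value total 2,086,867; profit-interest units total 43.
Combined weights (40% assessed value + 60% profit-interest units): Lindqvist 0.1859; Andrade 0.3254; Delacroix 0.2148; Okafor 0.1505; Marchetti 0.1234.
Raw shares: Lindqvist 1,096.67; Andrade 1,919.86; Delacroix 1,267.50; Okafor 888.12; Marchetti 727.84.
After rounding ($25): Lindqvist $1,100; Andrade $1,925; Delacroix $1,275; Okafor $900; Marchetti $725. Sum = $5,925.
Difference $5,900 − $5,925 = −$25 applied to largest allocation (Andrade): Andrade becomes $1,900.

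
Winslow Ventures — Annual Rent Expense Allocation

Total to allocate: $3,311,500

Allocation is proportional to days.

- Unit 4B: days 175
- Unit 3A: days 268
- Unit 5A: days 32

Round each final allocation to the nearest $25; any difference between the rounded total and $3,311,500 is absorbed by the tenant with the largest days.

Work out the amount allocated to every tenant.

Unit 4B: $1,220,025 · Unit 3A: $1,868,375 · Unit 5A: $223,100

Days total: 175 + 268 + 32 = 475.
Proportional shares: Unit 4B 1,220,026.32; Unit 3A 1,868,383.16; Unit 5A 223,090.53.
At nearest $25: Unit 4B $1,220,025; Unit 3A $1,868,375; Unit 5A $223,100. Sum = $3,311,500.
No rounding difference to absorb.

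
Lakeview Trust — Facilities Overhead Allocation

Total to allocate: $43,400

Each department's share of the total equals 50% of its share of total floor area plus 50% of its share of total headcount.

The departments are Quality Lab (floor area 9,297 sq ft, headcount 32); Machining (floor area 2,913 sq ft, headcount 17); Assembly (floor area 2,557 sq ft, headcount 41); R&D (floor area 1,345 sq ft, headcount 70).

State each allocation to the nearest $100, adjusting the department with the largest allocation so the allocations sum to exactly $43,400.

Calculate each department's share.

Totals — floor area 16,112, headcount 160.
Blended shares (50% floor area + 50% headcount): Quality Lab 0.3885; Machining 0.1435; Assembly 0.2075; R&D 0.2605.
Proportional shares: Quality Lab 16,861.41; Machining 6,228.92; Assembly 9,004.45; R&D 11,305.23.
After rounding ($100): Quality Lab $16,900; Machining $6,200; Assembly $9,000; R&D $11,300. Sum = $43,400.
Sum already equals the total — no adjustment.

Quality Lab: $16,900; Machining: $6,200; Assembly: $9,000; R&D: $11,300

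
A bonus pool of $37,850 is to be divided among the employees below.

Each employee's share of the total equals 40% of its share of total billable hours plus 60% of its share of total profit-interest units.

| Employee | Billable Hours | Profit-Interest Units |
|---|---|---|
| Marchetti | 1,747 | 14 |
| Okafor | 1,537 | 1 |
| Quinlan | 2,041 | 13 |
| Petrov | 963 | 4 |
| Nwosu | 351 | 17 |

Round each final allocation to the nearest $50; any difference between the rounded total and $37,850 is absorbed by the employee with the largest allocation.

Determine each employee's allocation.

Billable hours total 6,639; profit-interest units total 49.
Combined weights (40% billable hours + 60% profit-interest units): Marchetti 0.2767; Okafor 0.1048; Quinlan 0.2822; Petrov 0.1070; Nwosu 0.2293.
Unrounded shares: Marchetti 10,472.54; Okafor 3,968.54; Quinlan 10,679.53; Petrov 4,049.96; Nwosu 8,679.42.
After rounding ($50): Marchetti $10,450; Okafor $3,950; Quinlan $10,700; Petrov $4,050; Nwosu $8,700. Sum = $37,850.
No rounding difference to absorb.

Marchetti: $10,450 | Okafor: $3,950 | Quinlan: $10,700 | Petrov: $4,050 | Nwosu: $8,700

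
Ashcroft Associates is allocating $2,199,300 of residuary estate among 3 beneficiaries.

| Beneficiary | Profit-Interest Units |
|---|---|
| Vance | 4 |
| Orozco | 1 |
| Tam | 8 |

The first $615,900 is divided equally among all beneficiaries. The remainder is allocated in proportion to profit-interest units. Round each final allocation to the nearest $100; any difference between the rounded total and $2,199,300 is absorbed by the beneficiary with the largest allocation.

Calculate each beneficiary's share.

Vance: $692,500; Orozco: $327,100; Tam: $1,179,700

Equal tier: $615,900 ÷ 3 = $205,300 apiece.
Remainder $1,583,400 by profit-interest units (total 13): Vance 487,200.00 → $487,200; Orozco 121,800.00 → $121,800; Tam 974,400.00 → $974,400.
Totals: Vance $205,300 + $487,200 = $692,500; Orozco $205,300 + $121,800 = $327,100; Tam $205,300 + $974,400 = $1,179,700.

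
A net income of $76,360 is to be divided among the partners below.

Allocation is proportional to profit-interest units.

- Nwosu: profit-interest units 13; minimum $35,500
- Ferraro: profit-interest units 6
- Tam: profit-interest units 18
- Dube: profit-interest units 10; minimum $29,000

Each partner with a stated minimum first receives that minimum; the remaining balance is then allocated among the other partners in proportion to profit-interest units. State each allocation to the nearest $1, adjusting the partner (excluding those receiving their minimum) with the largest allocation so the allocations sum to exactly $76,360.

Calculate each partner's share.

Nwosu: $35,500 · Ferraro: $2,965 · Tam: $8,895 · Dube: $29,000

Minimums first: Nwosu $35,500; Dube $29,000. Balance $11,860.
Balance split over remaining profit-interest units 24: Ferraro 2,965.00 → $2,965; Tam 8,895.00 → $8,895.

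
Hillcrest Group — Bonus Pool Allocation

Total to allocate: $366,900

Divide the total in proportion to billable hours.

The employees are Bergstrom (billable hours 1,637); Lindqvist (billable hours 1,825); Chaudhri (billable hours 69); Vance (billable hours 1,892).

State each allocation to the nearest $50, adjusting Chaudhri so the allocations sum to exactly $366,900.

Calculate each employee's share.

Bergstrom: $110,750 | Lindqvist: $123,450 | Chaudhri: $4,700 | Vance: $128,000

Billable hours total: 5,423.
Unrounded shares: Bergstrom 1,637/5,423 × $366,900 = 110,753.33; Lindqvist 1,825/5,423 × $366,900 = 123,472.71; Chaudhri 69/5,423 × $366,900 = 4,668.28; Vance 1,892/5,423 × $366,900 = 128,005.68.
After rounding ($50): Bergstrom $110,750; Lindqvist $123,450; Chaudhri $4,650; Vance $128,000. Sum = $366,850.
Difference $366,900 − $366,850 = +$50 applied to Chaudhri: Chaudhri becomes $4,700.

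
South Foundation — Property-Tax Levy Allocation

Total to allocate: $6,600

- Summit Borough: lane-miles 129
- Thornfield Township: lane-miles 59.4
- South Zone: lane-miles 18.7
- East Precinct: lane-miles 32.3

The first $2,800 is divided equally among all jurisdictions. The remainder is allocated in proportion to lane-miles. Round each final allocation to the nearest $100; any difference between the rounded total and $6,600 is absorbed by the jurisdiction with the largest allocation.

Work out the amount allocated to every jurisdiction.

$2,800 shared equally gives $700 per jurisdiction.
Remainder $3,800 by lane-miles (total 239.4): Summit Borough 2,047.62 → $2,000; Thornfield Township 942.86 → $900; South Zone 296.83 → $300; East Precinct 512.70 → $500.
Rounding difference +$100 on remainder applied to Summit Borough.
Totals: Summit Borough $700 + $2,100 = $2,800; Thornfield Township $700 + $900 = $1,600; South Zone $700 + $300 = $1,000; East Precinct $700 + $500 = $1,200.

Summit Borough: $2,800; Thornfield Township: $1,600; South Zone: $1,000; East Precinct: $1,200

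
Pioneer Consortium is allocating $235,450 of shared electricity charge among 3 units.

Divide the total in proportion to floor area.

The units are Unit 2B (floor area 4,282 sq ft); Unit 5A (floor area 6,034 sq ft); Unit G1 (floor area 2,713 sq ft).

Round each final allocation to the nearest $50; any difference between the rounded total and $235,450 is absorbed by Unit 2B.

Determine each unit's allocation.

Combined floor area = 13,029.
Raw shares: Unit 2B 4,282/13,029 × $235,450 = 77,380.99; Unit 5A 6,034/13,029 × $235,450 = 109,041.78; Unit G1 2,713/13,029 × $235,450 = 49,027.24.
At nearest $50: Unit 2B $77,400; Unit 5A $109,050; Unit G1 $49,050. Sum = $235,500.
Difference $235,450 − $235,500 = −$50 applied to Unit 2B: Unit 2B becomes $77,350.

Unit 2B: $77,350 · Unit 5A: $109,050 · Unit G1: $49,050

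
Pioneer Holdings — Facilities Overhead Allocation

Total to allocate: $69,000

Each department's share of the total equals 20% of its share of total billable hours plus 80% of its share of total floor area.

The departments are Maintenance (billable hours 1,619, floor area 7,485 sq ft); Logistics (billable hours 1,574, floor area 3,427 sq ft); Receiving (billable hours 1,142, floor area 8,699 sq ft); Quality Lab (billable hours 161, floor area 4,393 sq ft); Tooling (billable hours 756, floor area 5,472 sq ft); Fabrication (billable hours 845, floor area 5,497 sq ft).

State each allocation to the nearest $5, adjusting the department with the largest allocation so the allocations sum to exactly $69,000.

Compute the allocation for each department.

Billable hours total 6,097; floor area total 34,973.
Blended shares (20% billable hours + 80% floor area): Maintenance 0.2243; Logistics 0.1300; Receiving 0.2364; Quality Lab 0.1058; Tooling 0.1500; Fabrication 0.1535.
Proportional shares: Maintenance 15,478.49; Logistics 8,971.65; Receiving 16,314.97; Quality Lab 7,298.15; Tooling 10,347.93; Fabrication 10,588.83.
After rounding ($5): Maintenance $15,480; Logistics $8,970; Receiving $16,315; Quality Lab $7,300; Tooling $10,350; Fabrication $10,590. Sum = $69,005.
Difference $69,000 − $69,005 = −$5 applied to largest allocation (Receiving): Receiving becomes $16,310.

Maintenance: $15,480 | Logistics: $8,970 | Receiving: $16,310 | Quality Lab: $7,300 | Tooling: $10,350 | Fabrication: $10,590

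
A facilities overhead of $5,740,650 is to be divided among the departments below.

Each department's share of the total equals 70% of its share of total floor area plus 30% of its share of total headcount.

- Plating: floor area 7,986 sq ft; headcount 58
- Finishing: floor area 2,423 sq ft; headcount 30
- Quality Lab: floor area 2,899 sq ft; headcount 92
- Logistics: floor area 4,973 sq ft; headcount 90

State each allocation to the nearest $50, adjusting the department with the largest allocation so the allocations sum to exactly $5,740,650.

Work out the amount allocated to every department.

Plating: $2,125,450 | Finishing: $723,950 | Quality Lab: $1,224,050 | Logistics: $1,667,200

Floor area total 18,281; headcount total 270.
Combined weights (70% floor area + 30% headcount): Plating 0.3702; Finishing 0.1261; Quality Lab 0.2132; Logistics 0.2904.
Proportional shares: Plating 2,125,403.01; Finishing 723,969.00; Quality Lab 1,224,068.38; Logistics 1,667,209.62.
Rounded to nearest $50: Plating $2,125,400; Finishing $723,950; Quality Lab $1,224,050; Logistics $1,667,200. Sum = $5,740,600.
Difference $5,740,650 − $5,740,600 = +$50 applied to largest allocation (Plating): Plating becomes $2,125,450.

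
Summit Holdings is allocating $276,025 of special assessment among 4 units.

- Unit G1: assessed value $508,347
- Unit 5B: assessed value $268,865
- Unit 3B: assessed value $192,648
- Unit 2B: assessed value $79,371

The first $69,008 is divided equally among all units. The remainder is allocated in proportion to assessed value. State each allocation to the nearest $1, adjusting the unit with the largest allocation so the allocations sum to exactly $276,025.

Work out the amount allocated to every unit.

$69,008 shared equally gives $17,252 per unit.
Remainder $207,017 by assessed value (total 1,049,231): Unit G1 100,298.67 → $100,299; Unit 5B 53,048.02 → $53,048; Unit 3B 38,010.13 → $38,010; Unit 2B 15,660.18 → $15,660.
Totals: Unit G1 $17,252 + $100,299 = $117,551; Unit 5B $17,252 + $53,048 = $70,300; Unit 3B $17,252 + $38,010 = $55,262; Unit 2B $17,252 + $15,660 = $32,912.

Unit G1: $117,551 · Unit 5B: $70,300 · Unit 3B: $55,262 · Unit 2B: $32,912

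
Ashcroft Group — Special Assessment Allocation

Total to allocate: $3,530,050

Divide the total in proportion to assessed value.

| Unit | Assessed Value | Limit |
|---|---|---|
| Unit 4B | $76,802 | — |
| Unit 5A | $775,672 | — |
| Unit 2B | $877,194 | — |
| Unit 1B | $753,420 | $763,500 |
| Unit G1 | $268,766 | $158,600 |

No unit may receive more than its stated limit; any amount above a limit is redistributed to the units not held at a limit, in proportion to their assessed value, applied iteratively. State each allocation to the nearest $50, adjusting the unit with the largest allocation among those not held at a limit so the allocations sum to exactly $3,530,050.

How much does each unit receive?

Unit 4B: $115,800; Unit 5A: $1,169,550; Unit 2B: $1,322,600; Unit 1B: $763,500; Unit G1: $158,600

Total assessed value = 2,751,854.
Unconstrained shares: Unit 4B 98,520.82; Unit 5A 995,024.06; Unit 2B 1,125,255.44; Unit 1B 966,479.42; Unit G1 344,770.26.
Capped: Unit 1B ($763,500), Unit G1 ($158,600); balance $2,607,950 reallocated over remaining assessed value 1,729,668.
Redistributed shares: Unit 4B 115,800.13 → $115,800; Unit 5A 1,169,538.77 → $1,169,550; Unit 2B 1,322,611.10 → $1,322,600.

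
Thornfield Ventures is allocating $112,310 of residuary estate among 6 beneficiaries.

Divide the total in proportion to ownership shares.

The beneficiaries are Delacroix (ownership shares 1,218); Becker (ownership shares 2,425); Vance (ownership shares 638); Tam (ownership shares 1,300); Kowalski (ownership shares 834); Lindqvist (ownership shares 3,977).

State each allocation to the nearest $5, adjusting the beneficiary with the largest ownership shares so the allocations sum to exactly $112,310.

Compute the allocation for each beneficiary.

Delacroix: $13,165; Becker: $26,210; Vance: $6,895; Tam: $14,050; Kowalski: $9,015; Lindqvist: $42,975

Combined ownership shares = 10,392.
Proportional shares: Delacroix 1,218/10,392 × $112,310 = 13,163.35; Becker 2,425/10,392 × $112,310 = 26,207.83; Vance 638/10,392 × $112,310 = 6,895.09; Tam 1,300/10,392 × $112,310 = 14,049.56; Kowalski 834/10,392 × $112,310 = 9,013.33; Lindqvist 3,977/10,392 × $112,310 = 42,980.84.
After rounding ($5): Delacroix $13,165; Becker $26,210; Vance $6,895; Tam $14,050; Kowalski $9,015; Lindqvist $42,980. Sum = $112,315.
Difference $112,310 − $112,315 = −$5 applied to largest ownership shares (Lindqvist): Lindqvist becomes $42,975.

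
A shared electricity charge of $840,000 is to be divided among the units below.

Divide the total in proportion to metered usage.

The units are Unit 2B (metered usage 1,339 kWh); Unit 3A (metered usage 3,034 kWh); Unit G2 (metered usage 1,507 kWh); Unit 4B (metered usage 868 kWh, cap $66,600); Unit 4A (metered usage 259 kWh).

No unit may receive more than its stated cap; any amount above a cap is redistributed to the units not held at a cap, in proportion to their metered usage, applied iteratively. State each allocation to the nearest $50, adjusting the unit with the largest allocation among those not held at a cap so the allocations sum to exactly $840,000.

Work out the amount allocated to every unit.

Unit 2B: $168,700 · Unit 3A: $382,200 · Unit G2: $189,850 · Unit 4B: $66,600 · Unit 4A: $32,650

Combined metered usage = 7,007.
Proportional shares (ignoring caps): Unit 2B 160,519.48; Unit 3A 363,716.28; Unit G2 180,659.34; Unit 4B 104,055.94; Unit 4A 31,048.95.
Cap binds for Unit 4B ($66,600); balance $773,400 reallocated over remaining metered usage 6,139.
Shares after redistribution: Unit 2B 168,689.14 → $168,700; Unit 3A 382,227.66 → $382,250; Unit G2 189,854.02 → $189,850; Unit 4A 32,629.19 → $32,650.
Rounding difference −$50 applied to Unit 3A → $382,200.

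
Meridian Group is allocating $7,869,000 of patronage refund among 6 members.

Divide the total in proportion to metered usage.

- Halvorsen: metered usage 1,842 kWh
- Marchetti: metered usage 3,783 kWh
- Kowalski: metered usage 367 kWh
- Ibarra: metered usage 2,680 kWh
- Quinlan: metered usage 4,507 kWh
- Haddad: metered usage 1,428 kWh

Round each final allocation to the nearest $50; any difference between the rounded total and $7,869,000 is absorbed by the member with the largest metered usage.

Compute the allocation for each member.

Combined metered usage = 1,842 + 3,783 + 367 + 2,680 + 4,507 + 1,428 = 14,607.
Proportional shares: Halvorsen 992,311.77; Marchetti 2,037,956.25; Kowalski 197,708.15; Ibarra 1,443,754.36; Quinlan 2,427,985.42; Haddad 769,284.04.
At nearest $50: Halvorsen $992,300; Marchetti $2,037,950; Kowalski $197,700; Ibarra $1,443,750; Quinlan $2,428,000; Haddad $769,300. Sum = $7,869,000.
Rounded total matches; no reconciliation needed.

Halvorsen: $992,300 | Marchetti: $2,037,950 | Kowalski: $197,700 | Ibarra: $1,443,750 | Quinlan: $2,428,000 | Haddad: $769,300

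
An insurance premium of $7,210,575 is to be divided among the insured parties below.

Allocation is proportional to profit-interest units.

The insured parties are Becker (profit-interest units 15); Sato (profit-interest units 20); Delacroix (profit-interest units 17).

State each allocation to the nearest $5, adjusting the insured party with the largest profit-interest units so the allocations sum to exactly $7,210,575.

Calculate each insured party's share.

Becker: $2,079,975 · Sato: $2,773,295 · Delacroix: $2,357,305

Combined profit-interest units = 52.
Proportional shares: Becker 15/52 × $7,210,575 = 2,079,973.56; Sato 20/52 × $7,210,575 = 2,773,298.08; Delacroix 17/52 × $7,210,575 = 2,357,303.37.
Rounded to nearest $5: Becker $2,079,975; Sato $2,773,300; Delacroix $2,357,305. Sum = $7,210,580.
Difference $7,210,575 − $7,210,580 = −$5 applied to largest profit-interest units (Sato): Sato becomes $2,773,295.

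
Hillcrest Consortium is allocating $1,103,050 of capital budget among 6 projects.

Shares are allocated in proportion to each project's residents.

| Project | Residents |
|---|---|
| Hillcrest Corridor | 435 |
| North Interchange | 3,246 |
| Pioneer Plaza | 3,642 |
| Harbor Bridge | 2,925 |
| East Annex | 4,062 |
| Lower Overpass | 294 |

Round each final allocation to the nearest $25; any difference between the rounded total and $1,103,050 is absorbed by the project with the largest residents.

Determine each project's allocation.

Residents total: 14,604.
Pro-rata amounts: Hillcrest Corridor 435/14,604 × $1,103,050 = 32,855.84; North Interchange 3,246/14,604 × $1,103,050 = 245,172.58; Pioneer Plaza 3,642/14,604 × $1,103,050 = 275,082.72; Harbor Bridge 2,925/14,604 × $1,103,050 = 220,927.23; East Annex 4,062/14,604 × $1,103,050 = 306,805.61; Lower Overpass 294/14,604 × $1,103,050 = 22,206.02.
At nearest $25: Hillcrest Corridor $32,850; North Interchange $245,175; Pioneer Plaza $275,075; Harbor Bridge $220,925; East Annex $306,800; Lower Overpass $22,200. Sum = $1,103,025.
Difference $1,103,050 − $1,103,025 = +$25 applied to largest residents (East Annex): East Annex becomes $306,825.

Hillcrest Corridor: $32,850 | North Interchange: $245,175 | Pioneer Plaza: $275,075 | Harbor Bridge: $220,925 | East Annex: $306,825 | Lower Overpass: $22,200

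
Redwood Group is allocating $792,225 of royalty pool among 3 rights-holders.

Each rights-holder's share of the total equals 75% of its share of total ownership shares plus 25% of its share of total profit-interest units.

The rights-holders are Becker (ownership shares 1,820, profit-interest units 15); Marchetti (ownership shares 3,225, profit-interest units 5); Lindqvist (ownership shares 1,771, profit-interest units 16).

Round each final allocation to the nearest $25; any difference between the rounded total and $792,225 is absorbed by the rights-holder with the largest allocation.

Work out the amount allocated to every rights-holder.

Totals — ownership shares 6,816, profit-interest units 36.
Composite weights (75% ownership shares + 25% profit-interest units): Becker 0.3044; Marchetti 0.3896; Lindqvist 0.3060.
Pro-rata amounts: Becker 241,177.65; Marchetti 308,639.59; Lindqvist 242,407.75.
After rounding ($25): Becker $241,175; Marchetti $308,650; Lindqvist $242,400. Sum = $792,225.
No rounding difference to absorb.

Becker: $241,175; Marchetti: $308,650; Lindqvist: $242,400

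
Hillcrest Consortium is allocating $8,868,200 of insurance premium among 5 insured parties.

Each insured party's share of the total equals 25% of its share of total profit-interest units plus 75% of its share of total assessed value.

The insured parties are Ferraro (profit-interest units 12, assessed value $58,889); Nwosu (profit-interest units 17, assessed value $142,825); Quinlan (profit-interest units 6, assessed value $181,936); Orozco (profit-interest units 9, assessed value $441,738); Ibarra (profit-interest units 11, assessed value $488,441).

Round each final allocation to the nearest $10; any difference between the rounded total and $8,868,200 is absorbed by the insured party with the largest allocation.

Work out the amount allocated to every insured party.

Profit-interest units total 55; assessed value total 1,313,829.
Blended shares (25% profit-interest units + 75% assessed value): Ferraro 0.0882; Nwosu 0.1588; Quinlan 0.1311; Orozco 0.2931; Ibarra 0.3288.
Pro-rata amounts: Ferraro 781,840.66; Nwosu 1,408,309.68; Quinlan 1,162,895.86; Orozco 2,599,051.87; Ibarra 2,916,101.92.
After rounding ($10): Ferraro $781,840; Nwosu $1,408,310; Quinlan $1,162,900; Orozco $2,599,050; Ibarra $2,916,100. Sum = $8,868,200.
Rounded total matches; no reconciliation needed.

Ferraro: $781,840; Nwosu: $1,408,310; Quinlan: $1,162,900; Orozco: $2,599,050; Ibarra: $2,916,100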